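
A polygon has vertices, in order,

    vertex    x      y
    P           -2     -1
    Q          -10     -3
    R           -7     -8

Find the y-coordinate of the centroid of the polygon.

-4

Apply Gauss's area formula. First the cross-terms c_i = x_i·y_{i+1} − x_{i+1}·y_i:
  -4, 59, -9  ⇒  2A = 46, A = 23.
Then Σ (y_i + y_{i+1})·c_i = -552, so ȳ = -552 / (6·23) = -4.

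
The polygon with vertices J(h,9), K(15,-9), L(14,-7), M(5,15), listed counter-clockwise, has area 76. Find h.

1

The doubled signed area Σ (x_i y_{i+1} − x_{i+1} y_i) is linear in h.
With h=0 it equals 176; the coefficient of h is -24 (from the two edges through J).
So -24·h + 176 = 2·76 = 152 ⇒ h = 1.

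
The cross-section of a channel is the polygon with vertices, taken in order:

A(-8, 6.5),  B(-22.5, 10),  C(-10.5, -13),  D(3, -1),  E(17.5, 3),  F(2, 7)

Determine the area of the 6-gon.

362.625

Σ = (66.25) + (397.5) + (49.5) + (26.5) + (116.5) + (69) = 725.25
Area = |Σ|/2 = 362.625.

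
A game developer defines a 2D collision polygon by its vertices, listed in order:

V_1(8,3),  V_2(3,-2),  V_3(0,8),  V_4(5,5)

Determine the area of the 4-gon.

33

Apply the surveyor's formula: 2A = Σ (x_i·y_{i+1} − x_{i+1}·y_i), indices taken mod 4.
Σ = (-25) + (24) + (-40) + (-25) = -66
Area = |Σ|/2 = 33.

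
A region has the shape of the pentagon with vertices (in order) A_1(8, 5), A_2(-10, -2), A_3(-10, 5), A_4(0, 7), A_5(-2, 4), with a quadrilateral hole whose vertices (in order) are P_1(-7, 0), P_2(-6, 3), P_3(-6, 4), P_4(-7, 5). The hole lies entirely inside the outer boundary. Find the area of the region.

Outer boundary:
Apply the shoelace (surveyor's) formula: 2A = Σ (x_i·y_{i+1} − x_{i+1}·y_i), indices taken mod 5.
Σ = (34) + (-70) + (-70) + (14) + (-42) = -134
Area = |Σ|/2 = 67.
Hole:
Σ = (-21) + (-6) + (-2) + (35) = 6
Area = |Σ|/2 = 3.
Net area = 67 − 3 = 64.

64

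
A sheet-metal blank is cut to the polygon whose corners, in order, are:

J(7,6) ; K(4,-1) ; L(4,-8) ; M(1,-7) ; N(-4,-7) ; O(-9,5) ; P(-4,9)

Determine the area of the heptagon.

Apply the shoelace (surveyor's) formula: 2A = Σ (x_i·y_{i+1} − x_{i+1}·y_i), indices taken mod 7.
Σ = (-31) + (-28) + (-20) + (-35) + (-83) + (-61) + (-87) = -345
Area = |Σ|/2 = 172.5.

172.5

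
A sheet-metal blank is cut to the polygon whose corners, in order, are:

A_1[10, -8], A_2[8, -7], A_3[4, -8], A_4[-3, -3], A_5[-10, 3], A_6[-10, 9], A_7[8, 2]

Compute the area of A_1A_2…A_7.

Cross-terms: -6, -36, -36, -39, -60, -92, -84  ⇒  Σ = -353
Area = |Σ|/2 = 176.5.

176.5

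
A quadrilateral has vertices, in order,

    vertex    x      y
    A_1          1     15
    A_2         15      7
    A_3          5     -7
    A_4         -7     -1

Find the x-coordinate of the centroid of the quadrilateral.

Apply Gauss's area formula. First the cross-terms c_i = x_i·y_{i+1} − x_{i+1}·y_i:
  -218, -140, -54, -104  ⇒  2A = -516, A = -258.
Then Σ (x_i + x_{i+1})·c_i = -5556, so x̄ = -5556 / (6·(-258)) = 463/129.

463/129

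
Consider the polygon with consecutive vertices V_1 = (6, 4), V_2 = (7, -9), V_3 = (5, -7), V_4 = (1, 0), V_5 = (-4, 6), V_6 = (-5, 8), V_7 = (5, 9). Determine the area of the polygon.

Σ = (-82) + (-4) + (7) + (6) + (-2) + (-85) + (-34) = -194
Area = |Σ|/2 = 97.

97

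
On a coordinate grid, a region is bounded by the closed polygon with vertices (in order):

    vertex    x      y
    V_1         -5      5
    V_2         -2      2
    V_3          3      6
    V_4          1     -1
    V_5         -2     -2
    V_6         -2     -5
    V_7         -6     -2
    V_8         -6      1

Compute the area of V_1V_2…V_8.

Apply the shoelace formula: 2A = Σ (x_i·y_{i+1} − x_{i+1}·y_i), indices taken mod 8.
Σ = (0) + (-18) + (-9) + (-4) + (6) + (-26) + (-18) + (-25) = -94
Area = |Σ|/2 = 47.

47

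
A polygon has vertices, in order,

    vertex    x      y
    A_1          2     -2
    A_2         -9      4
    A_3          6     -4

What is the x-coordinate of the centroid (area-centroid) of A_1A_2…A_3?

-1/3

Apply Gauss's area formula. First the cross-terms c_i = x_i·y_{i+1} − x_{i+1}·y_i:
  -10, 12, -4  ⇒  2A = -2, A = -1.
Then Σ (x_i + x_{i+1})·c_i = 2, so x̄ = 2 / (6·(-1)) = -1/3.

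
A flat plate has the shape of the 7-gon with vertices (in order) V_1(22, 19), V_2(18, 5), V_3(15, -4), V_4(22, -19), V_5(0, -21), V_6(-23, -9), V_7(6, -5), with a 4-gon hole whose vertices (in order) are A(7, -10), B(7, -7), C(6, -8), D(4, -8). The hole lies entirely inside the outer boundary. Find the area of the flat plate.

560.5

Outer boundary:
V_1→V_2: (22)(5) − (18)(19) = -232
V_2→V_3: (18)(-4) − (15)(5) = -147
V_3→V_4: (15)(-19) − (22)(-4) = -197
V_4→V_5: (22)(-21) − (0)(-19) = -462
V_5→V_6: (0)(-9) − (-23)(-21) = -483
V_6→V_7: (-23)(-5) − (6)(-9) = 169
V_7→V_1: (6)(19) − (22)(-5) = 224
Σ = -1128
Area = |Σ|/2 = 564.
Hole:
Apply the shoelace (surveyor's) formula: 2A = Σ (x_i·y_{i+1} − x_{i+1}·y_i), indices taken mod 4.
Cross-terms: 21, -14, -16, 16  ⇒  Σ = 7
Area = |Σ|/2 = 3.5.
Net area = 564 − 3.5 = 560.5.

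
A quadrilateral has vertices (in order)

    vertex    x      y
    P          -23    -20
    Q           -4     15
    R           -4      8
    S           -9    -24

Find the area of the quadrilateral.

Apply the shoelace formula: 2A = Σ (x_i·y_{i+1} − x_{i+1}·y_i), indices taken mod 4.
Σ = (-425) + (28) + (168) + (-372) = -601
Area = |Σ|/2 = 300.5.

300.5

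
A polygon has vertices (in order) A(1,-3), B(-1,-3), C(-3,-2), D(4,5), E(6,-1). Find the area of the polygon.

35.5

Apply the shoelace formula: 2A = Σ (x_i·y_{i+1} − x_{i+1}·y_i), indices taken mod 5.
Σ = (-6) + (-7) + (-7) + (-34) + (-17) = -71
Area = |Σ|/2 = 35.5.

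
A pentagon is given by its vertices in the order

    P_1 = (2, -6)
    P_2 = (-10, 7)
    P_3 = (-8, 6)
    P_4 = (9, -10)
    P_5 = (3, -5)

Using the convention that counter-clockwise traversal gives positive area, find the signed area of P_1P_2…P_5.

-23.5

Apply the shoelace formula: 2A = Σ (x_i·y_{i+1} − x_{i+1}·y_i), indices taken mod 5.
Σ = (-46) + (-4) + (26) + (-15) + (-8) = -47
Signed area = Σ/2 = -23.5 (negative ⇒ clockwise traversal).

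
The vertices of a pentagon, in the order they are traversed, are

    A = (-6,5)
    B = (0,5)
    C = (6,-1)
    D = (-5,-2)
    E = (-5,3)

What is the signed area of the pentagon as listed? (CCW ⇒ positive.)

Apply the shoelace (surveyor's) formula: 2A = Σ (x_i·y_{i+1} − x_{i+1}·y_i), indices taken mod 5.
Σ = (-30) + (-30) + (-17) + (-25) + (-7) = -109
Signed area = Σ/2 = -54.5 (negative ⇒ clockwise traversal).

-54.5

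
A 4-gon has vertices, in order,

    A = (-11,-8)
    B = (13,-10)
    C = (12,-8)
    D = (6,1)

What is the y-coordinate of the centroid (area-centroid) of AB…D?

-17/3

Apply the surveyor's formula. First the cross-terms c_i = x_i·y_{i+1} − x_{i+1}·y_i:
  214, 16, 60, -37  ⇒  2A = 253, A = 126.5.
Then Σ (y_i + y_{i+1})·c_i = -4301, so ȳ = -4301 / (6·126.5) = -17/3.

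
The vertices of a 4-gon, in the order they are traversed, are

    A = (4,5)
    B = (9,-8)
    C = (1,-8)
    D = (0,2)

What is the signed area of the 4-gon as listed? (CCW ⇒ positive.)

Apply Gauss's area formula: 2A = Σ (x_i·y_{i+1} − x_{i+1}·y_i), indices taken mod 4.
Σ = (-77) + (-64) + (2) + (-8) = -147
Signed area = Σ/2 = -73.5 (negative ⇒ clockwise traversal).

-73.5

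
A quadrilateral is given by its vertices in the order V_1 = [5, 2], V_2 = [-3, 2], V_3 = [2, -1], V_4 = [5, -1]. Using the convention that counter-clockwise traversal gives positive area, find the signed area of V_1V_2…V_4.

Cross-terms: 16, -1, 3, 15  ⇒  Σ = 33
Signed area = Σ/2 = 16.5 (positive ⇒ counter-clockwise traversal).

16.5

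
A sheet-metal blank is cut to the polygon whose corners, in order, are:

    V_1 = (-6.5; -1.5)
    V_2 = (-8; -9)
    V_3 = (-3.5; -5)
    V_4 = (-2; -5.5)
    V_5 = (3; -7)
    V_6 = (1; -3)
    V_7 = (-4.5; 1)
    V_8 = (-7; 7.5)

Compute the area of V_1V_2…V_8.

Apply the surveyor's formula: 2A = Σ (x_i·y_{i+1} − x_{i+1}·y_i), indices taken mod 8.
V_1→V_2: (-6.5)(-9) − (-8)(-1.5) = 46.5
V_2→V_3: (-8)(-5) − (-3.5)(-9) = 8.5
V_3→V_4: (-3.5)(-5.5) − (-2)(-5) = 9.25
V_4→V_5: (-2)(-7) − (3)(-5.5) = 30.5
V_5→V_6: (3)(-3) − (1)(-7) = -2
V_6→V_7: (1)(1) − (-4.5)(-3) = -12.5
V_7→V_8: (-4.5)(7.5) − (-7)(1) = -26.75
V_8→V_1: (-7)(-1.5) − (-6.5)(7.5) = 59.25
Σ = 112.75
Area = |Σ|/2 = 56.375.

56.375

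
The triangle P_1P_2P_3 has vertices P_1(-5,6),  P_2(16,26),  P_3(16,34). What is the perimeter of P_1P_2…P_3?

|P_1P_2| = √((21)² + (20)²) = √841 = 29
|P_2P_3| = √((0)² + (8)²) = √64 = 8
|P_3P_1| = √((-21)² + (-28)²) = √1225 = 35
Perimeter = 29 + 8 + 35 = 72.

72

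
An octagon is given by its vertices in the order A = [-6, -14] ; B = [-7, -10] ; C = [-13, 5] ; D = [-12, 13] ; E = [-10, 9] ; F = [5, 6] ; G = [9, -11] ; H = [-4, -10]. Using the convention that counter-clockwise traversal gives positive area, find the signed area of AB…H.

-321

Apply Gauss's area formula: 2A = Σ (x_i·y_{i+1} − x_{i+1}·y_i), indices taken mod 8.
A→B: (-6)(-10) − (-7)(-14) = -38
B→C: (-7)(5) − (-13)(-10) = -165
C→D: (-13)(13) − (-12)(5) = -109
D→E: (-12)(9) − (-10)(13) = 22
E→F: (-10)(6) − (5)(9) = -105
F→G: (5)(-11) − (9)(6) = -109
G→H: (9)(-10) − (-4)(-11) = -134
H→A: (-4)(-14) − (-6)(-10) = -4
Σ = -642
Signed area = Σ/2 = -321 (negative ⇒ clockwise traversal).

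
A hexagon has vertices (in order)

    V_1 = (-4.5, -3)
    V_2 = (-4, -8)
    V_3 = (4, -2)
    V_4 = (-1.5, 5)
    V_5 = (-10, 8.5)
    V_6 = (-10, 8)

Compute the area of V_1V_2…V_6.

Apply the surveyor's formula: 2A = Σ (x_i·y_{i+1} − x_{i+1}·y_i), indices taken mod 6.
Σ = (24) + (40) + (17) + (37.25) + (5) + (66) = 189.25
Area = |Σ|/2 = 94.625.

94.625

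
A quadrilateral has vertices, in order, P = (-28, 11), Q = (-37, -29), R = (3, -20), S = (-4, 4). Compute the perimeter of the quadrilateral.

132

|PQ| = √((-9)² + (-40)²) = √1681 = 41
|QR| = √((40)² + (9)²) = √1681 = 41
|RS| = √((-7)² + (24)²) = √625 = 25
|SP| = √((-24)² + (7)²) = √625 = 25
Perimeter = 41 + 41 + 25 + 25 = 132.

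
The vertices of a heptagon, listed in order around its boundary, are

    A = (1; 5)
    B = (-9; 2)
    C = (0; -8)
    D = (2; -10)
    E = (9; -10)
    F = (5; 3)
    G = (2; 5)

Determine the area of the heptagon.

Apply the shoelace formula: 2A = Σ (x_i·y_{i+1} − x_{i+1}·y_i), indices taken mod 7.
Cross-terms: 47, 72, 16, 70, 77, 19, 5  ⇒  Σ = 306
Area = |Σ|/2 = 153.

153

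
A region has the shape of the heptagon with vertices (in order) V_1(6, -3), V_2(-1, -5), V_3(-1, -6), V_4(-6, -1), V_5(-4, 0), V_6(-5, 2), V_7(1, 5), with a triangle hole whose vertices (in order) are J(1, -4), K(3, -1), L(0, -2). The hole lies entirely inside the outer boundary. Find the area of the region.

Outer boundary:
Apply Gauss's area formula: 2A = Σ (x_i·y_{i+1} − x_{i+1}·y_i), indices taken mod 7.
Σ = (-33) + (1) + (-35) + (-4) + (-8) + (-27) + (-33) = -139
Area = |Σ|/2 = 69.5.
Hole:
J→K: (1)(-1) − (3)(-4) = 11
K→L: (3)(-2) − (0)(-1) = -6
L→J: (0)(-4) − (1)(-2) = 2
Σ = 7
Area = |Σ|/2 = 3.5.
Net area = 69.5 − 3.5 = 66.

66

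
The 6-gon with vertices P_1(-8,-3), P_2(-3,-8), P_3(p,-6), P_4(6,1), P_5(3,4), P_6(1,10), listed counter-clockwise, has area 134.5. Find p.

The doubled signed area Σ (x_i y_{i+1} − x_{i+1} y_i) is linear in p.
With p=0 it equals 233; the coefficient of p is 9 (from the two edges through P_3).
So 9·p + 233 = 2·134.5 = 269 ⇒ p = 4.

4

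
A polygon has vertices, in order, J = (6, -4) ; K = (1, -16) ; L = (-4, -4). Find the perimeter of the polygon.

36

|JK| = √((-5)² + (-12)²) = √169 = 13
|KL| = √((-5)² + (12)²) = √169 = 13
|LJ| = √((10)² + (0)²) = √100 = 10
Perimeter = 13 + 13 + 10 = 36.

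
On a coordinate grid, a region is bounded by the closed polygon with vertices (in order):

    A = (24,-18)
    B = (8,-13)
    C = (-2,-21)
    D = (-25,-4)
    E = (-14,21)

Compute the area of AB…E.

856

Apply the shoelace formula: 2A = Σ (x_i·y_{i+1} − x_{i+1}·y_i), indices taken mod 5.
Σ = (-168) + (-194) + (-517) + (-581) + (-252) = -1712
Area = |Σ|/2 = 856.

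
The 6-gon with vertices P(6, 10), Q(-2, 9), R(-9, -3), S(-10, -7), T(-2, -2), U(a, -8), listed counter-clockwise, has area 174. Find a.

Write out the shoelace sum; only the two edges meeting at U involve a:
2·Area = [((-2)·(-8) − a·(-2)) + (a·10 − 6·(-8))] + 200
       = 12·a + 264 = 348
⇒ a = 7.

7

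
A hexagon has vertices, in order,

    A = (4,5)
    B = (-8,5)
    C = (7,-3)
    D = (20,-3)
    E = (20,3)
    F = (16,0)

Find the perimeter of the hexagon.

|AB| = √((-12)² + (0)²) = √144 = 12
|BC| = √((15)² + (-8)²) = √289 = 17
|CD| = √((13)² + (0)²) = √169 = 13
|DE| = √((0)² + (6)²) = √36 = 6
|EF| = √((-4)² + (-3)²) = √25 = 5
|FA| = √((-12)² + (5)²) = √169 = 13
Perimeter = 12 + 17 + 13 + 6 + 5 + 13 = 66.

66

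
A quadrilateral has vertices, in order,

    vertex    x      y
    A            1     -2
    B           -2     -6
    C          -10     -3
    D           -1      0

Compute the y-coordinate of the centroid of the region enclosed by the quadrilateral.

Apply Gauss's area formula. First the cross-terms c_i = x_i·y_{i+1} − x_{i+1}·y_i:
  -10, -54, -3, 2  ⇒  2A = -65, A = -32.5.
Then Σ (y_i + y_{i+1})·c_i = 571, so ȳ = 571 / (6·(-32.5)) = -571/195.

-571/195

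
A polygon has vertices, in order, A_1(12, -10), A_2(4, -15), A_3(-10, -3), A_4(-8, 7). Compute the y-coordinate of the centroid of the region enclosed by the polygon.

Apply Gauss's area formula. First the cross-terms c_i = x_i·y_{i+1} − x_{i+1}·y_i:
  -140, -162, -94, -4  ⇒  2A = -400, A = -200.
Then Σ (y_i + y_{i+1})·c_i = 6052, so ȳ = 6052 / (6·(-200)) = -1513/300.

-1513/300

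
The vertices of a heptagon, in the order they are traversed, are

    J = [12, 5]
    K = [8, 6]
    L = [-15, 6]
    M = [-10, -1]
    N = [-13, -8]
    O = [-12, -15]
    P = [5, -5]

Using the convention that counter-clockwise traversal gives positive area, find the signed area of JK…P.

315.5

Apply the shoelace formula: 2A = Σ (x_i·y_{i+1} − x_{i+1}·y_i), indices taken mod 7.
Cross-terms: 32, 138, 75, 67, 99, 135, 85  ⇒  Σ = 631
Signed area = Σ/2 = 315.5 (positive ⇒ counter-clockwise traversal).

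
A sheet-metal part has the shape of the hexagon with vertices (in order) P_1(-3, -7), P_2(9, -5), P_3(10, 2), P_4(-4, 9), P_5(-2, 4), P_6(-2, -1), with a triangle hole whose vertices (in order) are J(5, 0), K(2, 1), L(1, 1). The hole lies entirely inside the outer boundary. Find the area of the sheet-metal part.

Outer boundary:
Apply Gauss's area formula: 2A = Σ (x_i·y_{i+1} − x_{i+1}·y_i), indices taken mod 6.
Σ = (78) + (68) + (98) + (2) + (10) + (11) = 267
Area = |Σ|/2 = 133.5.
Hole:
Σ = (5) + (1) + (-5) = 1
Area = |Σ|/2 = 0.5.
Net area = 133.5 − 0.5 = 133.

133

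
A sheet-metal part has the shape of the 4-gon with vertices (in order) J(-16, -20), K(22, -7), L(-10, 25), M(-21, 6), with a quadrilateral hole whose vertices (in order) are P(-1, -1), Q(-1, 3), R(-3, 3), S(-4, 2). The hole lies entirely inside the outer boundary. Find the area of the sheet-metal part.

Outer boundary:
Apply the shoelace (surveyor's) formula: 2A = Σ (x_i·y_{i+1} − x_{i+1}·y_i), indices taken mod 4.
Σ = (552) + (480) + (465) + (516) = 2013
Area = |Σ|/2 = 1006.5.
Hole:
Apply Gauss's area formula: 2A = Σ (x_i·y_{i+1} − x_{i+1}·y_i), indices taken mod 4.
Σ = (-4) + (6) + (6) + (6) = 14
Area = |Σ|/2 = 7.
Net area = 1006.5 − 7 = 999.5.

999.5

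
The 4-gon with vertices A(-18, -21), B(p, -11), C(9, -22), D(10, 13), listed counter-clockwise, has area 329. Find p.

0

The doubled signed area Σ (x_i y_{i+1} − x_{i+1} y_i) is linear in p.
With p=0 it equals 658; the coefficient of p is -1 (from the two edges through B).
So -1·p + 658 = 2·329 = 658 ⇒ p = 0.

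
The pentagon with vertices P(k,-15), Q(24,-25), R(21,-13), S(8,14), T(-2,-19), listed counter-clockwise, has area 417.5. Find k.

7

Write out the shoelace sum; only the two edges meeting at P involve k:
2·Area = [((-2)·(-15) − k·(-19)) + (k·(-25) − 24·(-15))] + 487
       = -6·k + 877 = 835
⇒ k = 7.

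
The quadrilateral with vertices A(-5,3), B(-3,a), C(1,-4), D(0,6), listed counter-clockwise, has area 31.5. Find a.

-1

The doubled signed area Σ (x_i y_{i+1} − x_{i+1} y_i) is linear in a.
With a=0 it equals 57; the coefficient of a is -6 (from the two edges through B).
So -6·a + 57 = 2·31.5 = 63 ⇒ a = -1.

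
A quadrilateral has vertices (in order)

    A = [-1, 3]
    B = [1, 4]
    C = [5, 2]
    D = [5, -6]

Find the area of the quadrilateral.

Cross-terms: -7, -18, -40, 9  ⇒  Σ = -56
Area = |Σ|/2 = 28.

28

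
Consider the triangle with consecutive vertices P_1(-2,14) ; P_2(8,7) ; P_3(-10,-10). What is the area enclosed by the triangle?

148

Apply the shoelace formula: 2A = Σ (x_i·y_{i+1} − x_{i+1}·y_i), indices taken mod 3.
Σ = (-126) + (-10) + (-160) = -296
Area = |Σ|/2 = 148.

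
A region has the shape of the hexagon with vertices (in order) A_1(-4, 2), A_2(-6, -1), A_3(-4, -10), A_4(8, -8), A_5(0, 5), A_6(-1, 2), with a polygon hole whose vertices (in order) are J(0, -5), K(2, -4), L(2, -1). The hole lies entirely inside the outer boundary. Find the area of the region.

Outer boundary:
Cross-terms: 16, 56, 112, 40, 5, 6  ⇒  Σ = 235
Area = |Σ|/2 = 117.5.
Hole:
Cross-terms: 10, 6, -10  ⇒  Σ = 6
Area = |Σ|/2 = 3.
Net area = 117.5 − 3 = 114.5.

114.5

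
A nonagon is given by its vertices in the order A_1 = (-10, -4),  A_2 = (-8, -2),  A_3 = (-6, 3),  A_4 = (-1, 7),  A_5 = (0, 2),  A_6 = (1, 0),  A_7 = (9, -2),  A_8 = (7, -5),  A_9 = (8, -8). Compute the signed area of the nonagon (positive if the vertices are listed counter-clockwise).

Cross-terms: -12, -36, -39, -2, -2, -2, -31, -16, -112  ⇒  Σ = -252
Signed area = Σ/2 = -126 (negative ⇒ clockwise traversal).

-126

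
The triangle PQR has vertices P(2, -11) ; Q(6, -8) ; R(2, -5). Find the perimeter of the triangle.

|PQ| = √((4)² + (3)²) = √25 = 5
|QR| = √((-4)² + (3)²) = √25 = 5
|RP| = √((0)² + (-6)²) = √36 = 6
Perimeter = 5 + 5 + 6 = 16.

16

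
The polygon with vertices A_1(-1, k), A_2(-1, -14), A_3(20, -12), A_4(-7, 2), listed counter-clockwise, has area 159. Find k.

-9

Write out the shoelace sum; only the two edges meeting at A_1 involve k:
2·Area = [((-7)·k − (-1)·2) + ((-1)·(-14) − (-1)·k)] + 248
       = -6·k + 264 = 318
⇒ k = -9.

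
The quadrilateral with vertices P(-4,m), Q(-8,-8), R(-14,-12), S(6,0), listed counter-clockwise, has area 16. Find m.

The doubled signed area Σ (x_i y_{i+1} − x_{i+1} y_i) is linear in m.
With m=0 it equals 88; the coefficient of m is 14 (from the two edges through P).
So 14·m + 88 = 2·16 = 32 ⇒ m = -4.

-4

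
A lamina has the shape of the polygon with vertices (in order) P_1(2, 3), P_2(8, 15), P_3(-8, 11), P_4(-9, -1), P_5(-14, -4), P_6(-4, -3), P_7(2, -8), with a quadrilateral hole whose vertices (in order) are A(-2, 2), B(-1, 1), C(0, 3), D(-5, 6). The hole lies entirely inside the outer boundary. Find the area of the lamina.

207.5

Outer boundary:
Σ = (6) + (208) + (107) + (22) + (26) + (38) + (22) = 429
Area = |Σ|/2 = 214.5.
Hole:
Apply the shoelace (surveyor's) formula: 2A = Σ (x_i·y_{i+1} − x_{i+1}·y_i), indices taken mod 4.
Σ = (0) + (-3) + (15) + (2) = 14
Area = |Σ|/2 = 7.
Net area = 214.5 − 7 = 207.5.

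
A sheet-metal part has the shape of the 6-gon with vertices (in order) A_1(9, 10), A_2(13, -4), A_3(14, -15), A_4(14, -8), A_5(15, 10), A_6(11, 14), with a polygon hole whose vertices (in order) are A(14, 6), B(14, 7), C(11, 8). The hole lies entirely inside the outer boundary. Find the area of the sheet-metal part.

Outer boundary:
Apply Gauss's area formula: 2A = Σ (x_i·y_{i+1} − x_{i+1}·y_i), indices taken mod 6.
Cross-terms: -166, -139, 98, 260, 100, -16  ⇒  Σ = 137
Area = |Σ|/2 = 68.5.
Hole:
Apply the shoelace formula: 2A = Σ (x_i·y_{i+1} − x_{i+1}·y_i), indices taken mod 3.
Σ = (14) + (35) + (-46) = 3
Area = |Σ|/2 = 1.5.
Net area = 68.5 − 1.5 = 67.

67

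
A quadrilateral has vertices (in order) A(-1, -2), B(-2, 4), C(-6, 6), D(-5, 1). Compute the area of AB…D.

Apply the surveyor's formula: 2A = Σ (x_i·y_{i+1} − x_{i+1}·y_i), indices taken mod 4.
Σ = (-8) + (12) + (24) + (11) = 39
Area = |Σ|/2 = 19.5.

19.5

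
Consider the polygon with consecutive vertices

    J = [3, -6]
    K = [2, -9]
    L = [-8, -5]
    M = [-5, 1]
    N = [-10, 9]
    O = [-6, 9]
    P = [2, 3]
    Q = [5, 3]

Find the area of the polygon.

142.5

Σ = (-15) + (-82) + (-33) + (-35) + (-36) + (-36) + (-9) + (-39) = -285
Area = |Σ|/2 = 142.5.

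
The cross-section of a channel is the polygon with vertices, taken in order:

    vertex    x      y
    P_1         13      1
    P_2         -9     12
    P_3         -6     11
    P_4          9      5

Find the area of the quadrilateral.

23.5

Apply the shoelace formula: 2A = Σ (x_i·y_{i+1} − x_{i+1}·y_i), indices taken mod 4.
Cross-terms: 165, -27, -129, -56  ⇒  Σ = -47
Area = |Σ|/2 = 23.5.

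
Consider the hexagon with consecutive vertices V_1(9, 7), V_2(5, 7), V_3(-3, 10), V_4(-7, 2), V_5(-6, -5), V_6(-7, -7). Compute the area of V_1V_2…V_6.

115.5

Apply the shoelace formula: 2A = Σ (x_i·y_{i+1} − x_{i+1}·y_i), indices taken mod 6.
Σ = (28) + (71) + (64) + (47) + (7) + (14) = 231
Area = |Σ|/2 = 115.5.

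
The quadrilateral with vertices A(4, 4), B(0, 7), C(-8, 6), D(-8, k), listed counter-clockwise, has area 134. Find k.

-14

The doubled signed area Σ (x_i y_{i+1} − x_{i+1} y_i) is linear in k.
With k=0 it equals 100; the coefficient of k is -12 (from the two edges through D).
So -12·k + 100 = 2·134 = 268 ⇒ k = -14.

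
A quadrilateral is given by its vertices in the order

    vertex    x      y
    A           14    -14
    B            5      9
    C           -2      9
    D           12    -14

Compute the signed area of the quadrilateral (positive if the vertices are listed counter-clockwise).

Σ = (196) + (63) + (-80) + (28) = 207
Signed area = Σ/2 = 103.5 (positive ⇒ counter-clockwise traversal).

103.5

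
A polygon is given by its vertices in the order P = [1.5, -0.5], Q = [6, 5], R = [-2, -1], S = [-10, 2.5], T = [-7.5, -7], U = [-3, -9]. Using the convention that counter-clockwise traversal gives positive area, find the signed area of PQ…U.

74.875

Apply Gauss's area formula: 2A = Σ (x_i·y_{i+1} − x_{i+1}·y_i), indices taken mod 6.
Σ = (10.5) + (4) + (-15) + (88.75) + (46.5) + (15) = 149.75
Signed area = Σ/2 = 74.875 (positive ⇒ counter-clockwise traversal).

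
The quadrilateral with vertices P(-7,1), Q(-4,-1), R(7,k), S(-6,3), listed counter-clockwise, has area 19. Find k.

The doubled signed area Σ (x_i y_{i+1} − x_{i+1} y_i) is linear in k.
With k=0 it equals 54; the coefficient of k is 2 (from the two edges through R).
So 2·k + 54 = 2·19 = 38 ⇒ k = -8.

-8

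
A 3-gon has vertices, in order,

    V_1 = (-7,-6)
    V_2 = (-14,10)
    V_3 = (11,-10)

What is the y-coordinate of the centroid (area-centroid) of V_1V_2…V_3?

-2

Apply the shoelace (surveyor's) formula. First the cross-terms c_i = x_i·y_{i+1} − x_{i+1}·y_i:
  -154, 30, -136  ⇒  2A = -260, A = -130.
Then Σ (y_i + y_{i+1})·c_i = 1560, so ȳ = 1560 / (6·(-130)) = -2.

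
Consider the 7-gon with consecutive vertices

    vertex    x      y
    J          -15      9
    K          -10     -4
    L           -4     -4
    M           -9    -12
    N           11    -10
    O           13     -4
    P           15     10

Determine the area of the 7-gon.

Σ = (150) + (24) + (12) + (222) + (86) + (190) + (285) = 969
Area = |Σ|/2 = 484.5.

484.5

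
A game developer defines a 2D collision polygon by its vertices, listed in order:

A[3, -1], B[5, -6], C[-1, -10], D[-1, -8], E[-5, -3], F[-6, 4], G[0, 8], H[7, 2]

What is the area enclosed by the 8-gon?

131.5

Apply Gauss's area formula: 2A = Σ (x_i·y_{i+1} − x_{i+1}·y_i), indices taken mod 8.
Σ = (-13) + (-56) + (-2) + (-37) + (-38) + (-48) + (-56) + (-13) = -263
Area = |Σ|/2 = 131.5.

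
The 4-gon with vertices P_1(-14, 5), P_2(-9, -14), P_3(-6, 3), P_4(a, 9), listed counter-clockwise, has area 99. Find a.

-2

The doubled signed area Σ (x_i y_{i+1} − x_{i+1} y_i) is linear in a.
With a=0 it equals 202; the coefficient of a is 2 (from the two edges through P_4).
So 2·a + 202 = 2·99 = 198 ⇒ a = -2.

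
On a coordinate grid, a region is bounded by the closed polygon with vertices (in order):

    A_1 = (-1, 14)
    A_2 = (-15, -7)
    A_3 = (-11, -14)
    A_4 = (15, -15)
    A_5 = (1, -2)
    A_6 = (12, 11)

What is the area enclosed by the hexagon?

462

Apply the shoelace formula: 2A = Σ (x_i·y_{i+1} − x_{i+1}·y_i), indices taken mod 6.
Σ = (217) + (133) + (375) + (-15) + (35) + (179) = 924
Area = |Σ|/2 = 462.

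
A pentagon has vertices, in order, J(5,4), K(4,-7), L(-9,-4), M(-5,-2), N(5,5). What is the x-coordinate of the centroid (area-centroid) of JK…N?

43/228

Apply Gauss's area formula. First the cross-terms c_i = x_i·y_{i+1} − x_{i+1}·y_i:
  -51, -79, -2, -15, -5  ⇒  2A = -152, A = -76.
Then Σ (x_i + x_{i+1})·c_i = -86, so x̄ = -86 / (6·(-76)) = 43/228.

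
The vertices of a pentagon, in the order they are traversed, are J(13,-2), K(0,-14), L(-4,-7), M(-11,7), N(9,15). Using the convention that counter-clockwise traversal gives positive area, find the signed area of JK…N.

Apply the surveyor's formula: 2A = Σ (x_i·y_{i+1} − x_{i+1}·y_i), indices taken mod 5.
Σ = (-182) + (-56) + (-105) + (-228) + (-213) = -784
Signed area = Σ/2 = -392 (negative ⇒ clockwise traversal).

-392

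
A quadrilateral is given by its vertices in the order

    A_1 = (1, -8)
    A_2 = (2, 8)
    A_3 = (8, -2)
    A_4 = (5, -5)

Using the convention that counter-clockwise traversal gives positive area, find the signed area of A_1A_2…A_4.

Apply Gauss's area formula: 2A = Σ (x_i·y_{i+1} − x_{i+1}·y_i), indices taken mod 4.
Cross-terms: 24, -68, -30, -35  ⇒  Σ = -109
Signed area = Σ/2 = -54.5 (negative ⇒ clockwise traversal).

-54.5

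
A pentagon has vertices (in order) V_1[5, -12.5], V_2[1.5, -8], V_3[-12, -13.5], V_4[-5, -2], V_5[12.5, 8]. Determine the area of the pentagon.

Apply the shoelace formula: 2A = Σ (x_i·y_{i+1} − x_{i+1}·y_i), indices taken mod 5.
Cross-terms: -21.25, -116.25, -43.5, -15, -196.25  ⇒  Σ = -392.25
Area = |Σ|/2 = 196.125.

196.125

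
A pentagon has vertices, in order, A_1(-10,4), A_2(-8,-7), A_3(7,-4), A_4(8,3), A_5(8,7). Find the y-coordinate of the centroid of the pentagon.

32/185

Apply the shoelace (surveyor's) formula. First the cross-terms c_i = x_i·y_{i+1} − x_{i+1}·y_i:
  102, 81, 53, 32, 102  ⇒  2A = 370, A = 185.
Then Σ (y_i + y_{i+1})·c_i = 192, so ȳ = 192 / (6·185) = 32/185.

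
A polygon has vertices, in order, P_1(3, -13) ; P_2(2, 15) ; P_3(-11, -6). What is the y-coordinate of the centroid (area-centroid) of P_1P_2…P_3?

-4/3

Apply the shoelace (surveyor's) formula. First the cross-terms c_i = x_i·y_{i+1} − x_{i+1}·y_i:
  71, 153, 161  ⇒  2A = 385, A = 192.5.
Then Σ (y_i + y_{i+1})·c_i = -1540, so ȳ = -1540 / (6·192.5) = -4/3.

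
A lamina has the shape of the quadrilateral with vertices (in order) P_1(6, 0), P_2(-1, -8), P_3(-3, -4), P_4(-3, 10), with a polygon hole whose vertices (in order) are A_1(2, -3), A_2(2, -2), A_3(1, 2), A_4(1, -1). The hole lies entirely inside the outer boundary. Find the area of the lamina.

83

Outer boundary:
Apply the surveyor's formula: 2A = Σ (x_i·y_{i+1} − x_{i+1}·y_i), indices taken mod 4.
P_1→P_2: (6)(-8) − (-1)(0) = -48
P_2→P_3: (-1)(-4) − (-3)(-8) = -20
P_3→P_4: (-3)(10) − (-3)(-4) = -42
P_4→P_1: (-3)(0) − (6)(10) = -60
Σ = -170
Area = |Σ|/2 = 85.
Hole:
A_1→A_2: (2)(-2) − (2)(-3) = 2
A_2→A_3: (2)(2) − (1)(-2) = 6
A_3→A_4: (1)(-1) − (1)(2) = -3
A_4→A_1: (1)(-3) − (2)(-1) = -1
Σ = 4
Area = |Σ|/2 = 2.
Net area = 85 − 2 = 83.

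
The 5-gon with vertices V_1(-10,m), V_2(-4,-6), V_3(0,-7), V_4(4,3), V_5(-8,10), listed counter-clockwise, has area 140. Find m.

0

Write out the shoelace sum; only the two edges meeting at V_1 involve m:
2·Area = [((-8)·m − (-10)·10) + ((-10)·(-6) − (-4)·m)] + 120
       = -4·m + 280 = 280
⇒ m = 0.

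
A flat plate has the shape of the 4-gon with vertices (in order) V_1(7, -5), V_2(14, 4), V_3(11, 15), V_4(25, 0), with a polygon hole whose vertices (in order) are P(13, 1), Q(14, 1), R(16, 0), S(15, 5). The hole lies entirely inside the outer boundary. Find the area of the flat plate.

Outer boundary:
Σ = (98) + (166) + (-375) + (-125) = -236
Area = |Σ|/2 = 118.
Hole:
Cross-terms: -1, -16, 80, -50  ⇒  Σ = 13
Area = |Σ|/2 = 6.5.
Net area = 118 − 6.5 = 111.5.

111.5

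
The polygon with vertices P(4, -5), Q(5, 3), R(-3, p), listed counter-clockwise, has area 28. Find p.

-5

The doubled signed area Σ (x_i y_{i+1} − x_{i+1} y_i) is linear in p.
With p=0 it equals 61; the coefficient of p is 1 (from the two edges through R).
So 1·p + 61 = 2·28 = 56 ⇒ p = -5.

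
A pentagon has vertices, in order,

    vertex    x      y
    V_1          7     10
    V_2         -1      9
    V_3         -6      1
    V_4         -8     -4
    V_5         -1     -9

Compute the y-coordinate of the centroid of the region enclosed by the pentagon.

110/93

Apply the surveyor's formula. First the cross-terms c_i = x_i·y_{i+1} − x_{i+1}·y_i:
  73, 53, 32, 68, 53  ⇒  2A = 279, A = 139.5.
Then Σ (y_i + y_{i+1})·c_i = 990, so ȳ = 990 / (6·139.5) = 110/93.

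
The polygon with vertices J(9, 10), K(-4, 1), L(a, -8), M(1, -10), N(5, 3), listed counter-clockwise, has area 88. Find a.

-1

Write out the shoelace sum; only the two edges meeting at L involve a:
2·Area = [((-4)·(-8) − a·1) + (a·(-10) − 1·(-8))] + 125
       = -11·a + 165 = 176
⇒ a = -1.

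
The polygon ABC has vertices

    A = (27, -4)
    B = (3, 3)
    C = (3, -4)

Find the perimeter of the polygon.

56

|AB| = √((-24)² + (7)²) = √625 = 25
|BC| = √((0)² + (-7)²) = √49 = 7
|CA| = √((24)² + (0)²) = √576 = 24
Perimeter = 25 + 7 + 24 = 56.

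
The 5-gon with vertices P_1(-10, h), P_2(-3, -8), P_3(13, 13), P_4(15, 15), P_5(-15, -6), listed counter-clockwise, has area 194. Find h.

-14

The doubled signed area Σ (x_i y_{i+1} − x_{i+1} y_i) is linear in h.
With h=0 it equals 220; the coefficient of h is -12 (from the two edges through P_1).
So -12·h + 220 = 2·194 = 388 ⇒ h = -14.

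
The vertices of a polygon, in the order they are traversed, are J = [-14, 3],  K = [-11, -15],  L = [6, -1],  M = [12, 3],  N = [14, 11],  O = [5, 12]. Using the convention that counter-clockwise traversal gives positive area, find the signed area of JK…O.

Σ = (243) + (101) + (30) + (90) + (113) + (183) = 760
Signed area = Σ/2 = 380 (positive ⇒ counter-clockwise traversal).

380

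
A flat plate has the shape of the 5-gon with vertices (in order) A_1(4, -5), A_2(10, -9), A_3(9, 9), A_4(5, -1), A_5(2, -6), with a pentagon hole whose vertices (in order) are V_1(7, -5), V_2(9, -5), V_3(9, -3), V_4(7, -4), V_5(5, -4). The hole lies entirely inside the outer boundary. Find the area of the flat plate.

54.5

Outer boundary:
Apply the surveyor's formula: 2A = Σ (x_i·y_{i+1} − x_{i+1}·y_i), indices taken mod 5.
Cross-terms: 14, 171, -54, -28, 14  ⇒  Σ = 117
Area = |Σ|/2 = 58.5.
Hole:
Cross-terms: 10, 18, -15, -8, 3  ⇒  Σ = 8
Area = |Σ|/2 = 4.
Net area = 58.5 − 4 = 54.5.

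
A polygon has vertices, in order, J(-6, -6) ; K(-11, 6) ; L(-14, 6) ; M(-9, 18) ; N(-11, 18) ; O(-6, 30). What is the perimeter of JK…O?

|JK| = √((-5)² + (12)²) = √169 = 13
|KL| = √((-3)² + (0)²) = √9 = 3
|LM| = √((5)² + (12)²) = √169 = 13
|MN| = √((-2)² + (0)²) = √4 = 2
|NO| = √((5)² + (12)²) = √169 = 13
|OJ| = √((0)² + (-36)²) = √1296 = 36
Perimeter = 13 + 3 + 13 + 2 + 13 + 36 = 80.

80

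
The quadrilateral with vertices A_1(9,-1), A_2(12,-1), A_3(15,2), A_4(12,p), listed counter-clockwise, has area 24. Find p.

7

Write out the shoelace sum; only the two edges meeting at A_4 involve p:
2·Area = [(15·p − 12·2) + (12·(-1) − 9·p)] + 42
       = 6·p + 6 = 48
⇒ p = 7.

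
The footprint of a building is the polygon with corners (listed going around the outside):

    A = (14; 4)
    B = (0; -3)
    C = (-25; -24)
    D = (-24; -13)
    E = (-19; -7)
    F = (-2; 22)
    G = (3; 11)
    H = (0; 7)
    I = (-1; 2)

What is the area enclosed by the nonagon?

Apply the shoelace (surveyor's) formula: 2A = Σ (x_i·y_{i+1} − x_{i+1}·y_i), indices taken mod 9.
Cross-terms: -42, -75, -251, -79, -432, -88, 21, 7, -32  ⇒  Σ = -971
Area = |Σ|/2 = 485.5.

485.5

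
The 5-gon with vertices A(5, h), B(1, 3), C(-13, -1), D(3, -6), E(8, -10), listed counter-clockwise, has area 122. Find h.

Write out the shoelace sum; only the two edges meeting at A involve h:
2·Area = [(8·h − 5·(-10)) + (5·3 − 1·h)] + 137
       = 7·h + 202 = 244
⇒ h = 6.

6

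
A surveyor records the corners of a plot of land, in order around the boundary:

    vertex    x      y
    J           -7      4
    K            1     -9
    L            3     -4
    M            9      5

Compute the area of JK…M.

Σ = (59) + (23) + (51) + (71) = 204
Area = |Σ|/2 = 102.

102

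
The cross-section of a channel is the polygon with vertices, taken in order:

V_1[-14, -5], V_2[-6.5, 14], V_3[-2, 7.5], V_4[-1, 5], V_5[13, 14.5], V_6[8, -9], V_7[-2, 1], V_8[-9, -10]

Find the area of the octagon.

Apply the shoelace (surveyor's) formula: 2A = Σ (x_i·y_{i+1} − x_{i+1}·y_i), indices taken mod 8.
Σ = (-228.5) + (-20.75) + (-2.5) + (-79.5) + (-233) + (-10) + (29) + (-95) = -640.25
Area = |Σ|/2 = 320.125.

320.125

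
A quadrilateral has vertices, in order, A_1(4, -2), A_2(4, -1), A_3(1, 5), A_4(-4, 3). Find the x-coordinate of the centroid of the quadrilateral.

17/33

Apply the surveyor's formula. First the cross-terms c_i = x_i·y_{i+1} − x_{i+1}·y_i:
  4, 21, 23, -4  ⇒  2A = 44, A = 22.
Then Σ (x_i + x_{i+1})·c_i = 68, so x̄ = 68 / (6·22) = 17/33.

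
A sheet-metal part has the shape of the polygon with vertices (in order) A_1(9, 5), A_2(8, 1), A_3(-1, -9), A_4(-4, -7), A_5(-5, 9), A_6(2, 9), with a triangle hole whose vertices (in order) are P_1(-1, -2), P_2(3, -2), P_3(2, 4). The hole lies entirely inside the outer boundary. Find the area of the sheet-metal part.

156

Outer boundary:
Σ = (-31) + (-71) + (-29) + (-71) + (-63) + (-71) = -336
Area = |Σ|/2 = 168.
Hole:
Apply the surveyor's formula: 2A = Σ (x_i·y_{i+1} − x_{i+1}·y_i), indices taken mod 3.
Σ = (8) + (16) + (0) = 24
Area = |Σ|/2 = 12.
Net area = 168 − 12 = 156.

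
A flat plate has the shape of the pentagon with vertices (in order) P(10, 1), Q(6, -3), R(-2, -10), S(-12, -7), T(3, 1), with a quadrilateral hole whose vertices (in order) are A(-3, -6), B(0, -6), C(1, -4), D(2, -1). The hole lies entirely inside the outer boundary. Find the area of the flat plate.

95

Outer boundary:
Σ = (-36) + (-66) + (-106) + (9) + (-7) = -206
Area = |Σ|/2 = 103.
Hole:
Apply the shoelace (surveyor's) formula: 2A = Σ (x_i·y_{i+1} − x_{i+1}·y_i), indices taken mod 4.
Σ = (18) + (6) + (7) + (-15) = 16
Area = |Σ|/2 = 8.
Net area = 103 − 8 = 95.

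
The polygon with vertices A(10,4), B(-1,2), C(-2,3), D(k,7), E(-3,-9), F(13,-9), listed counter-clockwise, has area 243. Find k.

-14

The doubled signed area Σ (x_i y_{i+1} − x_{i+1} y_i) is linear in k.
With k=0 it equals 318; the coefficient of k is -12 (from the two edges through D).
So -12·k + 318 = 2·243 = 486 ⇒ k = -14.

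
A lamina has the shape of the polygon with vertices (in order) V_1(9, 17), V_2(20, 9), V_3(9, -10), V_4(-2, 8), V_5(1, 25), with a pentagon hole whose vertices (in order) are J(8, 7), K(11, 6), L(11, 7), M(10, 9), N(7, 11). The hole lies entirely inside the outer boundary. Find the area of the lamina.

Outer boundary:
Cross-terms: -259, -281, 52, -58, -208  ⇒  Σ = -754
Area = |Σ|/2 = 377.
Hole:
Apply the shoelace formula: 2A = Σ (x_i·y_{i+1} − x_{i+1}·y_i), indices taken mod 5.
Σ = (-29) + (11) + (29) + (47) + (-39) = 19
Area = |Σ|/2 = 9.5.
Net area = 377 − 9.5 = 367.5.

367.5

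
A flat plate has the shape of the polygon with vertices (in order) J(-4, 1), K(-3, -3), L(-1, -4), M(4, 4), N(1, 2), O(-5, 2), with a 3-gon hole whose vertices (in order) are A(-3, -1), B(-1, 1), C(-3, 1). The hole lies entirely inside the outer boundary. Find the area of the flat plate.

Outer boundary:
Apply Gauss's area formula: 2A = Σ (x_i·y_{i+1} − x_{i+1}·y_i), indices taken mod 6.
Σ = (15) + (9) + (12) + (4) + (12) + (3) = 55
Area = |Σ|/2 = 27.5.
Hole:
Apply the surveyor's formula: 2A = Σ (x_i·y_{i+1} − x_{i+1}·y_i), indices taken mod 3.
Cross-terms: -4, 2, 6  ⇒  Σ = 4
Area = |Σ|/2 = 2.
Net area = 27.5 − 2 = 25.5.

25.5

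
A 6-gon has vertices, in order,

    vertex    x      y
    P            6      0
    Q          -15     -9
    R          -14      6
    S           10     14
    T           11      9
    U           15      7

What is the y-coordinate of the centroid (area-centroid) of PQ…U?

Apply the shoelace (surveyor's) formula. First the cross-terms c_i = x_i·y_{i+1} − x_{i+1}·y_i:
  -54, -216, -256, -64, -58, -42  ⇒  2A = -690, A = -345.
Then Σ (y_i + y_{i+1})·c_i = -6680, so ȳ = -6680 / (6·(-345)) = 668/207.

668/207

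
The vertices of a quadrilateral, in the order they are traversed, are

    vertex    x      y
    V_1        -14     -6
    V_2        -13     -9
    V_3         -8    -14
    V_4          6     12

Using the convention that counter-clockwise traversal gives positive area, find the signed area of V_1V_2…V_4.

Apply the surveyor's formula: 2A = Σ (x_i·y_{i+1} − x_{i+1}·y_i), indices taken mod 4.
V_1→V_2: (-14)(-9) − (-13)(-6) = 48
V_2→V_3: (-13)(-14) − (-8)(-9) = 110
V_3→V_4: (-8)(12) − (6)(-14) = -12
V_4→V_1: (6)(-6) − (-14)(12) = 132
Σ = 278
Signed area = Σ/2 = 139 (positive ⇒ counter-clockwise traversal).

139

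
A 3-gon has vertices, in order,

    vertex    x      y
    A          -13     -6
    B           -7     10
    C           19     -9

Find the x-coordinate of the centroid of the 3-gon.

-1/3

Apply the shoelace formula. First the cross-terms c_i = x_i·y_{i+1} − x_{i+1}·y_i:
  -172, -127, -231  ⇒  2A = -530, A = -265.
Then Σ (x_i + x_{i+1})·c_i = 530, so x̄ = 530 / (6·(-265)) = -1/3.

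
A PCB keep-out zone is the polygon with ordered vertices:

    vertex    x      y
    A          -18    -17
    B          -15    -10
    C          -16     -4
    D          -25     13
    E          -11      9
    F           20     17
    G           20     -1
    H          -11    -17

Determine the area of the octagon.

Apply the surveyor's formula: 2A = Σ (x_i·y_{i+1} − x_{i+1}·y_i), indices taken mod 8.
A→B: (-18)(-10) − (-15)(-17) = -75
B→C: (-15)(-4) − (-16)(-10) = -100
C→D: (-16)(13) − (-25)(-4) = -308
D→E: (-25)(9) − (-11)(13) = -82
E→F: (-11)(17) − (20)(9) = -367
F→G: (20)(-1) − (20)(17) = -360
G→H: (20)(-17) − (-11)(-1) = -351
H→A: (-11)(-17) − (-18)(-17) = -119
Σ = -1762
Area = |Σ|/2 = 881.

881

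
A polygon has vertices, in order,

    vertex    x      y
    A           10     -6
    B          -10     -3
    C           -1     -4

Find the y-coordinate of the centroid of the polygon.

Apply the surveyor's formula. First the cross-terms c_i = x_i·y_{i+1} − x_{i+1}·y_i:
  -90, 37, 46  ⇒  2A = -7, A = -3.5.
Then Σ (y_i + y_{i+1})·c_i = 91, so ȳ = 91 / (6·(-3.5)) = -13/3.

-13/3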